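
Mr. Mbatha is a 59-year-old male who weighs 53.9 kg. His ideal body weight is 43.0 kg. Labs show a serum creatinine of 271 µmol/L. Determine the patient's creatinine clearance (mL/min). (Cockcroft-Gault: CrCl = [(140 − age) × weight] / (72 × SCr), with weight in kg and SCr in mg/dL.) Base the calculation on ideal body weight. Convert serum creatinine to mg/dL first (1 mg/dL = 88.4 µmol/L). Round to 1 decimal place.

SCr = 271 / 88.4 = 3.066 mg/dL
CrCl = (140 − 59) × 43 / (72 × 3.066) = 3483.0 / 220.75 ≈ 15.8 mL/min

15.8 mL/min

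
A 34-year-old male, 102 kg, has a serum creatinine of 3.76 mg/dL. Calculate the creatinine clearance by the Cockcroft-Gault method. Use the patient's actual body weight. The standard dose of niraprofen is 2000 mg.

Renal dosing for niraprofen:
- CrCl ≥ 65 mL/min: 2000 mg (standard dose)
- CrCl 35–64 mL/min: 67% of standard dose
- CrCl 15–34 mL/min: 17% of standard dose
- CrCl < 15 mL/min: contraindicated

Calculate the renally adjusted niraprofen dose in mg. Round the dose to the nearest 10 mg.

1340 mg

CrCl = (140 − 34) × 102 / (72 × 3.76) = 10812.0 / 270.72 ≈ 39.9 mL/min
CrCl ≈ 40 mL/min → bracket 35–64 mL/min.
67% of 2000 mg = 1340 mg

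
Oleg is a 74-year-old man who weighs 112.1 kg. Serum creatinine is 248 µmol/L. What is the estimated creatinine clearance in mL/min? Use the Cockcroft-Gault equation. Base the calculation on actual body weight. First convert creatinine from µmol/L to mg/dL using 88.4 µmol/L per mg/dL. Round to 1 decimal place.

SCr = 248 / 88.4 = 2.805 mg/dL
CrCl = (140 − 74) × 112.1 / (72 × 2.805) = 7398.6 / 201.96 ≈ 36.6 mL/min

36.6 mL/min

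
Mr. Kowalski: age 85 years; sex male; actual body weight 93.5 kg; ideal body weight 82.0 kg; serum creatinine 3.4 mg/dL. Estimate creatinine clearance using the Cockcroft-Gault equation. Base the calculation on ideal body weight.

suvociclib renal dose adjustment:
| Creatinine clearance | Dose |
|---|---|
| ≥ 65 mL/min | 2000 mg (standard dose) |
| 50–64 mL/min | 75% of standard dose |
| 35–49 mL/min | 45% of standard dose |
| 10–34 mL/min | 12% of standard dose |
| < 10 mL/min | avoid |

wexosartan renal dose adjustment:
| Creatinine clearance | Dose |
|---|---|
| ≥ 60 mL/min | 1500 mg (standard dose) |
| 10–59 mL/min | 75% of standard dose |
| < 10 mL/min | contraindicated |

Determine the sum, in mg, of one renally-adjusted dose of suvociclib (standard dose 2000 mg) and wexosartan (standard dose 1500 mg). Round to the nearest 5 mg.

CrCl = (140 − 85) × 82 / (72 × 3.4) = 4510.0 / 244.80 ≈ 18.4 mL/min
CrCl ≈ 18 mL/min.
suvociclib: 10–34 mL/min → 12% of 2000 mg = 240 mg.
wexosartan: 10–59 mL/min → 75% of 1500 mg = 1125 mg.
Total = 240 + 1125 = 1365 mg.

1365 mg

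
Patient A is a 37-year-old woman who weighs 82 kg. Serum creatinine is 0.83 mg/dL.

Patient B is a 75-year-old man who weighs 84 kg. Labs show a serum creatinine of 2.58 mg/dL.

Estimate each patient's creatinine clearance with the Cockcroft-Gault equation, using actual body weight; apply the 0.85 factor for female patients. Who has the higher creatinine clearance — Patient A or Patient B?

Patient A

Patient A: CrCl = (140 − 37) × 82 / (72 × 0.83) × 0.85 = 8446.0 / 59.76 × 0.85 ≈ 120.1 mL/min
Patient B: CrCl = (140 − 75) × 84 / (72 × 2.58) = 5460.0 / 185.76 ≈ 29.4 mL/min
120.1 vs 29.4 mL/min → Patient A is higher.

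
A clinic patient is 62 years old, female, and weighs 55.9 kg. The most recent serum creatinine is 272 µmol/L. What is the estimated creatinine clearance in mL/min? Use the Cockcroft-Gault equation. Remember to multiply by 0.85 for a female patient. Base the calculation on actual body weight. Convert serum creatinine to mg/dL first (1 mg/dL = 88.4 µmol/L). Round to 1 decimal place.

16.7 mL/min

SCr = 272 / 88.4 = 3.077 mg/dL
CrCl = (140 − 62) × 55.9 / (72 × 3.077) × 0.85 = 4360.2 / 221.54 × 0.85 ≈ 16.7 mL/min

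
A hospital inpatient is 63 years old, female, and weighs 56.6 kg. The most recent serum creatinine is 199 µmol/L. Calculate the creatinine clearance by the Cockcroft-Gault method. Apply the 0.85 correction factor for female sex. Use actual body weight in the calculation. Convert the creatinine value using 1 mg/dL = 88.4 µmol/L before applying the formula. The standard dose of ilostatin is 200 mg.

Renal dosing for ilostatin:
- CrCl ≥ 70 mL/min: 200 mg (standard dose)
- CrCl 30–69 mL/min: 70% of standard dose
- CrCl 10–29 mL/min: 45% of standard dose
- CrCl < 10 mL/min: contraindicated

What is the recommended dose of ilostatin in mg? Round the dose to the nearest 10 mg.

90 mg

SCr = 199 / 88.4 = 2.251 mg/dL
CrCl = (140 − 63) × 56.6 / (72 × 2.251) × 0.85 = 4358.2 / 162.07 × 0.85 ≈ 22.9 mL/min
CrCl ≈ 23 mL/min → bracket 10–29 mL/min.
45% of 200 mg = 90 mg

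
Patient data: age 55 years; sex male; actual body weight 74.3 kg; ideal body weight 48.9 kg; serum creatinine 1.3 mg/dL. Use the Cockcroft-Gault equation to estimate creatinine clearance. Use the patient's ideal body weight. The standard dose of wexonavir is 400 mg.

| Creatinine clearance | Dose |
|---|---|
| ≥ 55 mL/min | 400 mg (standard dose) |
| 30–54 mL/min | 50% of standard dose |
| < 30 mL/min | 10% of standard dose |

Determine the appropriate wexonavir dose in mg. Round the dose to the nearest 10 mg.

CrCl = (140 − 55) × 48.9 / (72 × 1.3) = 4156.5 / 93.60 ≈ 44.4 mL/min
CrCl ≈ 44 mL/min → bracket 30–54 mL/min.
50% of 400 mg = 200 mg

200 mg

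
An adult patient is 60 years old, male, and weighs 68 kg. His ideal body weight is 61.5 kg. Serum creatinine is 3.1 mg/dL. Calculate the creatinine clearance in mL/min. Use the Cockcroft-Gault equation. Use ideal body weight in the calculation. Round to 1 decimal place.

22.0 mL/min

CrCl = (140 − 60) × 61.5 / (72 × 3.1) = 4920.0 / 223.20 ≈ 22.0 mL/min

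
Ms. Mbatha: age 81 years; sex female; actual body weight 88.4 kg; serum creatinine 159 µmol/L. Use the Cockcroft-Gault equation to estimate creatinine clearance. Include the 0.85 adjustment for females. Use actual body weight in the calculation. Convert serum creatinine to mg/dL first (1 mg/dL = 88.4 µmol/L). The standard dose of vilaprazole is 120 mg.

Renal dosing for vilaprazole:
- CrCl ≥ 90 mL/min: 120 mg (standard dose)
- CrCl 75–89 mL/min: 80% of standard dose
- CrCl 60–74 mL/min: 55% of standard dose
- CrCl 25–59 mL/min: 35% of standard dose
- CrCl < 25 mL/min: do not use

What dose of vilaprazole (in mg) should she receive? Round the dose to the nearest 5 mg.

SCr = 159 / 88.4 = 1.799 mg/dL
CrCl = (140 − 81) × 88.4 / (72 × 1.799) × 0.85 = 5215.6 / 129.53 × 0.85 ≈ 34.2 mL/min
CrCl ≈ 34 mL/min → bracket 25–59 mL/min.
35% of 120 mg = 42 mg → 40 mg

40 mg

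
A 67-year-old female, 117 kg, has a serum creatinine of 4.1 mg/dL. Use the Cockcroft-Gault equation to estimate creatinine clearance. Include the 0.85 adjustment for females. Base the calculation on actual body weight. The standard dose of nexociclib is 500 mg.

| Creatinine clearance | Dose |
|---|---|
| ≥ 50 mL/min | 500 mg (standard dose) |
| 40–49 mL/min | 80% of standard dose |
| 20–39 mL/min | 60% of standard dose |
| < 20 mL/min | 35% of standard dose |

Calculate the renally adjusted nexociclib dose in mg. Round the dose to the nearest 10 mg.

300 mg

CrCl = (140 − 67) × 117 / (72 × 4.1) × 0.85 = 8541.0 / 295.20 × 0.85 ≈ 24.6 mL/min
CrCl ≈ 25 mL/min → bracket 20–39 mL/min.
60% of 500 mg = 300 mg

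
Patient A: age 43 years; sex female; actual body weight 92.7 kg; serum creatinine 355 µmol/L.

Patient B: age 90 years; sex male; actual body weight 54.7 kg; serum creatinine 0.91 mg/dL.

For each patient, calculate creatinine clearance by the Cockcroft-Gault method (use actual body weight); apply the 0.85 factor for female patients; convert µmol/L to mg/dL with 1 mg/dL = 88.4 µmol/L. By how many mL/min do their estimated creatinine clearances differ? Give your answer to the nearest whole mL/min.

15 mL/min

Patient A: SCr = 355 / 88.4 = 4.016 mg/dL
Patient A: CrCl = (140 − 43) × 92.7 / (72 × 4.016) × 0.85 = 8991.9 / 289.15 × 0.85 ≈ 26.4 mL/min
Patient B: CrCl = (140 − 90) × 54.7 / (72 × 0.91) = 2735.0 / 65.52 ≈ 41.7 mL/min
|26.4 − 41.7| = 15.3 mL/min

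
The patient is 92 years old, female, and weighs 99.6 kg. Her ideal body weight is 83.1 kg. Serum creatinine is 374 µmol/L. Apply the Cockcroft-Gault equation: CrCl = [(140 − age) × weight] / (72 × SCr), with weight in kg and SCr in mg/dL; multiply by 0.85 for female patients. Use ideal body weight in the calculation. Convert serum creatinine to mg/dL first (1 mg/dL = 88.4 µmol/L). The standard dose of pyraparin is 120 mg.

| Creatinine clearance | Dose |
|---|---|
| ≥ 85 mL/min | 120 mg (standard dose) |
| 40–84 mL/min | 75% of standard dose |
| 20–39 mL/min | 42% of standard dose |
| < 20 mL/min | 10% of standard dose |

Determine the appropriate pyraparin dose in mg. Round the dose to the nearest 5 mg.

10 mg

SCr = 374 / 88.4 = 4.231 mg/dL
CrCl = (140 − 92) × 83.1 / (72 × 4.231) × 0.85 = 3988.8 / 304.63 × 0.85 ≈ 11.1 mL/min
CrCl ≈ 11 mL/min → bracket < 20 mL/min.
10% of 120 mg = 12 mg → 10 mg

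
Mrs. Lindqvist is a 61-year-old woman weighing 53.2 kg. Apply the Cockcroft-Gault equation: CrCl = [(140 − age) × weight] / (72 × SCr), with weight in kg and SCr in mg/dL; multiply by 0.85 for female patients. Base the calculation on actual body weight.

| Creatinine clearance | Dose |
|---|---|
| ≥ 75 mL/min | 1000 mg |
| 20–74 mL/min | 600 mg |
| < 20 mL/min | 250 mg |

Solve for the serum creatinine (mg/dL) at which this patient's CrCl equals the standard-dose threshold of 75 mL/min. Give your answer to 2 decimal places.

0.66 mg/dL

Standard dose requires CrCl ≥ 75 mL/min.
Set (140 − 61) × 53.2 × 0.85 / (72 × SCr) = 75
SCr = (140 − 61) × 53.2 × 0.85 / (72 × 75) = 0.662 mg/dL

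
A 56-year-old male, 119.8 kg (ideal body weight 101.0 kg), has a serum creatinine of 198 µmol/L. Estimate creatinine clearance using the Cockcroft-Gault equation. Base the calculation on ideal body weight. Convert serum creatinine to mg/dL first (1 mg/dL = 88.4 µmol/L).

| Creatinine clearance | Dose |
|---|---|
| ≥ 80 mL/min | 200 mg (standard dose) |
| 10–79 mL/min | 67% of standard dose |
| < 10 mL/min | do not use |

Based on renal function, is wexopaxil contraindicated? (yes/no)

no

SCr = 198 / 88.4 = 2.24 mg/dL
CrCl = (140 − 56) × 101 / (72 × 2.24) = 8484.0 / 161.28 ≈ 52.6 mL/min
CrCl ≈ 53 mL/min, which is ≥ 10 mL/min.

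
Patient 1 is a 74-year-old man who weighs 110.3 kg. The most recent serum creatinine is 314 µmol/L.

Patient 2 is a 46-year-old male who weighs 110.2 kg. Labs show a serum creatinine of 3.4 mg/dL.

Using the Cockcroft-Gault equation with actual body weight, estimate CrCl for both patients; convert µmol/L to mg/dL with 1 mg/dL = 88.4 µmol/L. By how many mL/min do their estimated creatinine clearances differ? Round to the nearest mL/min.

Patient 1: SCr = 314 / 88.4 = 3.552 mg/dL
Patient 1: CrCl = (140 − 74) × 110.3 / (72 × 3.552) = 7279.8 / 255.74 ≈ 28.5 mL/min
Patient 2: CrCl = (140 − 46) × 110.2 / (72 × 3.4) = 10358.8 / 244.80 ≈ 42.3 mL/min
|28.5 − 42.3| = 13.8 mL/min

14 mL/min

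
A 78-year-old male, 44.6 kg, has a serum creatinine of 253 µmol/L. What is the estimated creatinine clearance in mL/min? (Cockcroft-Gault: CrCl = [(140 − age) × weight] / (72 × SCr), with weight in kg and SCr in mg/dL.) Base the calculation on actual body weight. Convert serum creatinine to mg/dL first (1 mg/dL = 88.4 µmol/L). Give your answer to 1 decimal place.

SCr = 253 / 88.4 = 2.862 mg/dL
CrCl = (140 − 78) × 44.6 / (72 × 2.862) = 2765.2 / 206.06 ≈ 13.4 mL/min

13.4 mL/min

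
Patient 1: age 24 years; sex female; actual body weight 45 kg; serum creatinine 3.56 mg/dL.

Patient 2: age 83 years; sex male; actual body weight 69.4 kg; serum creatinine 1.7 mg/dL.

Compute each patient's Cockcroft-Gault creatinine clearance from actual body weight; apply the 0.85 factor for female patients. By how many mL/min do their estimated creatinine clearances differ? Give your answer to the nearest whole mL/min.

Patient 1: CrCl = (140 − 24) × 45 / (72 × 3.56) × 0.85 = 5220.0 / 256.32 × 0.85 ≈ 17.3 mL/min
Patient 2: CrCl = (140 − 83) × 69.4 / (72 × 1.7) = 3955.8 / 122.40 ≈ 32.3 mL/min
|17.3 − 32.3| = 15.0 mL/min

15 mL/min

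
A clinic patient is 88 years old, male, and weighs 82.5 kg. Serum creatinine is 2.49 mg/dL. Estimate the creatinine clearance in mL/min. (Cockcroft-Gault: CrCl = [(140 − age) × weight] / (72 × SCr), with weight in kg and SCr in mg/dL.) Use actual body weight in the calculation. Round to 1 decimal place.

23.9 mL/min

CrCl = (140 − 88) × 82.5 / (72 × 2.49) = 4290.0 / 179.28 ≈ 23.9 mL/min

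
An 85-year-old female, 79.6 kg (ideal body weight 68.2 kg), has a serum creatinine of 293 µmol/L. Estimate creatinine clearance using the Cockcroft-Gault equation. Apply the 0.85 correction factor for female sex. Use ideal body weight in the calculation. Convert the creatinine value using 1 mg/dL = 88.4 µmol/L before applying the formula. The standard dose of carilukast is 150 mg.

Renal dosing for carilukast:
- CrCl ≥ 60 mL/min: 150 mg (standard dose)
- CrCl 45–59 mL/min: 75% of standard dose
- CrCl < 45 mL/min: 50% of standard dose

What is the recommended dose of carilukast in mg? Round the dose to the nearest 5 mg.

SCr = 293 / 88.4 = 3.314 mg/dL
CrCl = (140 − 85) × 68.2 / (72 × 3.314) × 0.85 = 3751.0 / 238.61 × 0.85 ≈ 13.4 mL/min
CrCl ≈ 13 mL/min → bracket < 45 mL/min.
50% of 150 mg = 75 mg

75 mg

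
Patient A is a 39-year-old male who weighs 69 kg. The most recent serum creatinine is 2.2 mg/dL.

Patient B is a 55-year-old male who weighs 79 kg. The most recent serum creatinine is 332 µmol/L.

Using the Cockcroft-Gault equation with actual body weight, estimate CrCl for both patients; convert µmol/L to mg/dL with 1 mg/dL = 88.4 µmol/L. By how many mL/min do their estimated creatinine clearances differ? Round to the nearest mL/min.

19 mL/min

Patient A: CrCl = (140 − 39) × 69 / (72 × 2.2) = 6969.0 / 158.40 ≈ 44.0 mL/min
Patient B: SCr = 332 / 88.4 = 3.756 mg/dL
Patient B: CrCl = (140 − 55) × 79 / (72 × 3.756) = 6715.0 / 270.43 ≈ 24.8 mL/min
|44.0 − 24.8| = 19.2 mL/min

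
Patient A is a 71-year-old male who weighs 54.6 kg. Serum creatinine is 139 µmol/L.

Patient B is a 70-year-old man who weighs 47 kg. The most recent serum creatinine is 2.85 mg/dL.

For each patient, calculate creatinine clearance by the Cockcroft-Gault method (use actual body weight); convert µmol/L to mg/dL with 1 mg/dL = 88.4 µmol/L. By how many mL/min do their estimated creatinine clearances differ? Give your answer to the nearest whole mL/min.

Patient A: SCr = 139 / 88.4 = 1.572 mg/dL
Patient A: CrCl = (140 − 71) × 54.6 / (72 × 1.572) = 3767.4 / 113.18 ≈ 33.3 mL/min
Patient B: CrCl = (140 − 70) × 47 / (72 × 2.85) = 3290.0 / 205.20 ≈ 16.0 mL/min
|33.3 − 16.0| = 17.3 mL/min

17 mL/min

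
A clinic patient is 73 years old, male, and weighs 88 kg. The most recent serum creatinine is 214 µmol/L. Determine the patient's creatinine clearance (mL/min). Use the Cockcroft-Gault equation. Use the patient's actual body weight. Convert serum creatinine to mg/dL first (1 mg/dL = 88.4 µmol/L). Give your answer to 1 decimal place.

33.8 mL/min

SCr = 214 / 88.4 = 2.421 mg/dL
CrCl = (140 − 73) × 88 / (72 × 2.421) = 5896.0 / 174.31 ≈ 33.8 mL/min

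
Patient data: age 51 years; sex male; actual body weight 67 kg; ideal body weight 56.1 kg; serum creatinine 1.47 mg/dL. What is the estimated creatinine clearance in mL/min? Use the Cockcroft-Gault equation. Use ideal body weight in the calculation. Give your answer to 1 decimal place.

CrCl = (140 − 51) × 56.1 / (72 × 1.47) = 4992.9 / 105.84 ≈ 47.2 mL/min

47.2 mL/min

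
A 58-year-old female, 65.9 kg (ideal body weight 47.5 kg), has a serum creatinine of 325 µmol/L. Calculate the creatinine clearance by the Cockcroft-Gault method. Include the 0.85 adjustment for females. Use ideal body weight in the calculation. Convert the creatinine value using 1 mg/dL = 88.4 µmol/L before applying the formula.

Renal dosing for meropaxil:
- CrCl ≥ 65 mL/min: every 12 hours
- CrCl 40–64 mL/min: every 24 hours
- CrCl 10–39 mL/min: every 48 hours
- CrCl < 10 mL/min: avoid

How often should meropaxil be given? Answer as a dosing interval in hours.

SCr = 325 / 88.4 = 3.676 mg/dL
CrCl = (140 − 58) × 47.5 / (72 × 3.676) × 0.85 = 3895.0 / 264.67 × 0.85 ≈ 12.5 mL/min
CrCl ≈ 13 mL/min → bracket 10–39 mL/min → every 48 hours.

every 48 hours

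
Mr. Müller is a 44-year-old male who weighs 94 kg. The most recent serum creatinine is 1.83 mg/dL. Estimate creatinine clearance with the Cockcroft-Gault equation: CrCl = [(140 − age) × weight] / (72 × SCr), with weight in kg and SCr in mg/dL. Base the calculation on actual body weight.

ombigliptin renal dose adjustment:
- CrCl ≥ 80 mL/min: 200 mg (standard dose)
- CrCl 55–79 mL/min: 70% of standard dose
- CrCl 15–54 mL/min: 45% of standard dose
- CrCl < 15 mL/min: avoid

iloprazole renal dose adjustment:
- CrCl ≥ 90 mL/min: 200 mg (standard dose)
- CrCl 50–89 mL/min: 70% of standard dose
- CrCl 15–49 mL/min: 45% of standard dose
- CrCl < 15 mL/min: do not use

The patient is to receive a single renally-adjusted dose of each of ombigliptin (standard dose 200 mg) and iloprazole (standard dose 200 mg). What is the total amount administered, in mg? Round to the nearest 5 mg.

280 mg

CrCl = (140 − 44) × 94 / (72 × 1.83) = 9024.0 / 131.76 ≈ 68.5 mL/min
CrCl ≈ 68 mL/min.
ombigliptin: 55–79 mL/min → 70% of 200 mg = 140 mg.
iloprazole: 50–89 mL/min → 70% of 200 mg = 140 mg.
Total = 140 + 140 = 280 mg.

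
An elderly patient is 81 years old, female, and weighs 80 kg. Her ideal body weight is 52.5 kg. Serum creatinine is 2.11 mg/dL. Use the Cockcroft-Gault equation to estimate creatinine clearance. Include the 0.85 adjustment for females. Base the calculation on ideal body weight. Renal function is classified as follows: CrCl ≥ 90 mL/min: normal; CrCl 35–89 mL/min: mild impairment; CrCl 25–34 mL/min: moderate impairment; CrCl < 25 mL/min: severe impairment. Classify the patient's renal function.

CrCl = (140 − 81) × 52.5 / (72 × 2.11) × 0.85 = 3097.5 / 151.92 × 0.85 ≈ 17.3 mL/min
17 mL/min falls in the 'severe impairment' range.

severe impairment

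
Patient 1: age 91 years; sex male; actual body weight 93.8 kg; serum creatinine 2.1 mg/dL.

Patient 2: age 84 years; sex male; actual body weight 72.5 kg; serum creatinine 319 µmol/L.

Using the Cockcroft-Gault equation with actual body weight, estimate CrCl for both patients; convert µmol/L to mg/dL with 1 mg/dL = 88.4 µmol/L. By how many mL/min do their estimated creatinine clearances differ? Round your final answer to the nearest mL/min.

Patient 1: CrCl = (140 − 91) × 93.8 / (72 × 2.1) = 4596.2 / 151.20 ≈ 30.4 mL/min
Patient 2: SCr = 319 / 88.4 = 3.609 mg/dL
Patient 2: CrCl = (140 − 84) × 72.5 / (72 × 3.609) = 4060.0 / 259.85 ≈ 15.6 mL/min
|30.4 − 15.6| = 14.8 mL/min

15 mL/min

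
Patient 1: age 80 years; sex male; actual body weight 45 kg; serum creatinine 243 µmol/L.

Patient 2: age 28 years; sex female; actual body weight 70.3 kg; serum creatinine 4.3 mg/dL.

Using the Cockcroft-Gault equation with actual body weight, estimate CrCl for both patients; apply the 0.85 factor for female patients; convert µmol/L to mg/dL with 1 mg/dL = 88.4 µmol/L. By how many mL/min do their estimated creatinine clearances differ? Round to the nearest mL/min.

8 mL/min

Patient 1: SCr = 243 / 88.4 = 2.749 mg/dL
Patient 1: CrCl = (140 − 80) × 45 / (72 × 2.749) = 2700.0 / 197.93 ≈ 13.6 mL/min
Patient 2: CrCl = (140 − 28) × 70.3 / (72 × 4.3) × 0.85 = 7873.6 / 309.60 × 0.85 ≈ 21.6 mL/min
|13.6 − 21.6| = 8.0 mL/min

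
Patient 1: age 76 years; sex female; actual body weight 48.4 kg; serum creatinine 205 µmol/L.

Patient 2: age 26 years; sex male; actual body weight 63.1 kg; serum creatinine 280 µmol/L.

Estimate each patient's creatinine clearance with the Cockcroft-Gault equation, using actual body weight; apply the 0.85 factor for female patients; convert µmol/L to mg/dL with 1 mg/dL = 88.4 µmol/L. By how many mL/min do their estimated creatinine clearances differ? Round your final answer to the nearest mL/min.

16 mL/min

Patient 1: SCr = 205 / 88.4 = 2.319 mg/dL
Patient 1: CrCl = (140 − 76) × 48.4 / (72 × 2.319) × 0.85 = 3097.6 / 166.97 × 0.85 ≈ 15.8 mL/min
Patient 2: SCr = 280 / 88.4 = 3.167 mg/dL
Patient 2: CrCl = (140 − 26) × 63.1 / (72 × 3.167) = 7193.4 / 228.02 ≈ 31.5 mL/min
|15.8 − 31.5| = 15.7 mL/min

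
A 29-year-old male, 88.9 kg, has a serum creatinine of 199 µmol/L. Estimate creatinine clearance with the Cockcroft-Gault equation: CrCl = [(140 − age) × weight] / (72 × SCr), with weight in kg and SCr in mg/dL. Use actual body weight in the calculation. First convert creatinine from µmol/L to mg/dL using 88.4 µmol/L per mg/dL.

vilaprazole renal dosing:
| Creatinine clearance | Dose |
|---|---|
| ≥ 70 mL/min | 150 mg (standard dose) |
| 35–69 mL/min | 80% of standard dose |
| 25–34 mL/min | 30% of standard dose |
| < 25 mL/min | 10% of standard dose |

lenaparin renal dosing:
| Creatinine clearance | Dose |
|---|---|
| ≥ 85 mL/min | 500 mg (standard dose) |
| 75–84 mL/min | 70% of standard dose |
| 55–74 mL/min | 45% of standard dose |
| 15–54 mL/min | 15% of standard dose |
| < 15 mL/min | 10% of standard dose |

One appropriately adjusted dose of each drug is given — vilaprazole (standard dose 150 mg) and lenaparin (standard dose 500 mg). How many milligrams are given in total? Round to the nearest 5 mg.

345 mg

SCr = 199 / 88.4 = 2.251 mg/dL
CrCl = (140 − 29) × 88.9 / (72 × 2.251) = 9867.9 / 162.07 ≈ 60.9 mL/min
CrCl ≈ 61 mL/min.
vilaprazole: 35–69 mL/min → 80% of 150 mg = 120 mg.
lenaparin: 55–74 mL/min → 45% of 500 mg = 225 mg.
Total = 120 + 225 = 345 mg.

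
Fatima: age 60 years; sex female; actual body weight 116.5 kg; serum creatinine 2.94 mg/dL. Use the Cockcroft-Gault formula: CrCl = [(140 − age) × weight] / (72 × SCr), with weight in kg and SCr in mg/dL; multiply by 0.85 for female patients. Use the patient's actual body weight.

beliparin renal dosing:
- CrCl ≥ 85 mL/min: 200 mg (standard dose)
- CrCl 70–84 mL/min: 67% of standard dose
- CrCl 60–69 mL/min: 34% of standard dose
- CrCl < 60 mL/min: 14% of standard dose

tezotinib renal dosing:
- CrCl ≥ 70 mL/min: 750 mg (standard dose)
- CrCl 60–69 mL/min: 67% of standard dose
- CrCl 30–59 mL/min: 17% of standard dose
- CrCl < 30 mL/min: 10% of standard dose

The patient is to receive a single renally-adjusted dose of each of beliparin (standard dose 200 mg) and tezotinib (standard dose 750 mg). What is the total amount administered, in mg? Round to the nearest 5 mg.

CrCl = (140 − 60) × 116.5 / (72 × 2.94) × 0.85 = 9320.0 / 211.68 × 0.85 ≈ 37.4 mL/min
CrCl ≈ 37 mL/min.
beliparin: < 60 mL/min → 14% of 200 mg = 28 mg.
tezotinib: 30–59 mL/min → 17% of 750 mg = 127.5 mg.
Total = 28 + 127.5 = 155.5 mg.

155 mg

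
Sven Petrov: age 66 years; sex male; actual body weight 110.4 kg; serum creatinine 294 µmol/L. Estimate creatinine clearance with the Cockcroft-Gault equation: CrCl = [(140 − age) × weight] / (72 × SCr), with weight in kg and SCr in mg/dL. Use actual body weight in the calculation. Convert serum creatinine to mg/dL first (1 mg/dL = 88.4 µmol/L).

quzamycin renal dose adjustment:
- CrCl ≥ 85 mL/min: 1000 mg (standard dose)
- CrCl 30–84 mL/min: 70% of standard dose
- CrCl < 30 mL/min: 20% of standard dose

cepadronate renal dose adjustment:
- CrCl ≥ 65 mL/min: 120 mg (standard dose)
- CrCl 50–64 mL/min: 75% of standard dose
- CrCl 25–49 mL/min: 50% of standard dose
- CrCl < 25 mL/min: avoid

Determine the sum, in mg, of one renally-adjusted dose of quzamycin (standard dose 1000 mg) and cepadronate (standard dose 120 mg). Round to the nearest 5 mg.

SCr = 294 / 88.4 = 3.326 mg/dL
CrCl = (140 − 66) × 110.4 / (72 × 3.326) = 8169.6 / 239.47 ≈ 34.1 mL/min
CrCl ≈ 34 mL/min.
quzamycin: 30–84 mL/min → 70% of 1000 mg = 700 mg.
cepadronate: 25–49 mL/min → 50% of 120 mg = 60 mg.
Total = 700 + 60 = 760 mg.

760 mg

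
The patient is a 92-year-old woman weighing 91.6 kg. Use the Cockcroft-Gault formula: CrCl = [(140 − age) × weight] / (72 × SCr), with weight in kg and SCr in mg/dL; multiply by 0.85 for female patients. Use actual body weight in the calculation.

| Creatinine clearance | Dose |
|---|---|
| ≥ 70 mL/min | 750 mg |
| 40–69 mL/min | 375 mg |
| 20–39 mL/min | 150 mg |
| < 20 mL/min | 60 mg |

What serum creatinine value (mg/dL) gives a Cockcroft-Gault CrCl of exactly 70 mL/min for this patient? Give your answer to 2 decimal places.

0.74 mg/dL

Standard dose requires CrCl ≥ 70 mL/min.
Set (140 − 92) × 91.6 × 0.85 / (72 × SCr) = 70
SCr = (140 − 92) × 91.6 × 0.85 / (72 × 70) = 0.742 mg/dL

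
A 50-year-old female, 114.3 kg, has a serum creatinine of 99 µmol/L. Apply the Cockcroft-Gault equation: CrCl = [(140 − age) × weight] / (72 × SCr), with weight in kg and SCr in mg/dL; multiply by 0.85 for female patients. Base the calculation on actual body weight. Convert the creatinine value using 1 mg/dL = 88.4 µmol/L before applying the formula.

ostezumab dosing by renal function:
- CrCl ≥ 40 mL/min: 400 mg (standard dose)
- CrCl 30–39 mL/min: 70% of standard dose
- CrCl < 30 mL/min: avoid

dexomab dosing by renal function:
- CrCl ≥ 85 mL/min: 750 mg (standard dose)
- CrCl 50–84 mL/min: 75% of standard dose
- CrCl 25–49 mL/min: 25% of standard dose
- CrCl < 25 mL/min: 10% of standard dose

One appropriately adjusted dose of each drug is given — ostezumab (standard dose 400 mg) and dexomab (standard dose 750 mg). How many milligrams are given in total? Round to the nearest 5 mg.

1150 mg

SCr = 99 / 88.4 = 1.12 mg/dL
CrCl = (140 − 50) × 114.3 / (72 × 1.12) × 0.85 = 10287.0 / 80.64 × 0.85 ≈ 108.4 mL/min
CrCl ≈ 108 mL/min.
ostezumab: ≥ 40 mL/min → 100% of 400 mg = 400 mg.
dexomab: ≥ 85 mL/min → 100% of 750 mg = 750 mg.
Total = 400 + 750 = 1150 mg.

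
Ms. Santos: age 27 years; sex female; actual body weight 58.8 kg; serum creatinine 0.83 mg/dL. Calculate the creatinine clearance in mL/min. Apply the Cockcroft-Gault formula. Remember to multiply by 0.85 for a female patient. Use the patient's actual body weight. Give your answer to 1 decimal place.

CrCl = (140 − 27) × 58.8 / (72 × 0.83) × 0.85 = 6644.4 / 59.76 × 0.85 ≈ 94.5 mL/min

94.5 mL/min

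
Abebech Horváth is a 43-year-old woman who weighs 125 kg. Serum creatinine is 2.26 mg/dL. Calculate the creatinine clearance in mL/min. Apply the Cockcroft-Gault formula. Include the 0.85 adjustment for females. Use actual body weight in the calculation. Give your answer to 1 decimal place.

63.3 mL/min

CrCl = (140 − 43) × 125 / (72 × 2.26) × 0.85 = 12125.0 / 162.72 × 0.85 ≈ 63.3 mL/min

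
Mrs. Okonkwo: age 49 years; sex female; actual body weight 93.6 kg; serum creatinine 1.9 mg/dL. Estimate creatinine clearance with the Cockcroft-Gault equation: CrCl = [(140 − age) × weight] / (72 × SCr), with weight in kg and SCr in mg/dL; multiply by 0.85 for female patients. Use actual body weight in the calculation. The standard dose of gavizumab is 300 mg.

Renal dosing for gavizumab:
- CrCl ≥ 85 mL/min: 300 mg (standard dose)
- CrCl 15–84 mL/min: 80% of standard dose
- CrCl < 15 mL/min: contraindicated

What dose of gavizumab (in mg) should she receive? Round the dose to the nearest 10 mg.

CrCl = (140 − 49) × 93.6 / (72 × 1.9) × 0.85 = 8517.6 / 136.80 × 0.85 ≈ 52.9 mL/min
CrCl ≈ 53 mL/min → bracket 15–84 mL/min.
80% of 300 mg = 240 mg

240 mg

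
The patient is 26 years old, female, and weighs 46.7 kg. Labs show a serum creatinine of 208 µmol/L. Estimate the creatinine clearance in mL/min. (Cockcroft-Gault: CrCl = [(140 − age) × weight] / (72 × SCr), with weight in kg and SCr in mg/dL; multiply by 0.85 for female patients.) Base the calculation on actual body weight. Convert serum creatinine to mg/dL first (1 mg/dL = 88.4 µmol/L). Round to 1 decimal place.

SCr = 208 / 88.4 = 2.353 mg/dL
CrCl = (140 − 26) × 46.7 / (72 × 2.353) × 0.85 = 5323.8 / 169.42 × 0.85 ≈ 26.7 mL/min

26.7 mL/min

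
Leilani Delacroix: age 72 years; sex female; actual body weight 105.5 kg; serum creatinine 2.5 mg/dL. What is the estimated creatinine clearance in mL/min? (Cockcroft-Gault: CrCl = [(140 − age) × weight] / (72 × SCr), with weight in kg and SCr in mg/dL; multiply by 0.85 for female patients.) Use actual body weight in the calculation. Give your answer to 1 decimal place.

33.9 mL/min

CrCl = (140 − 72) × 105.5 / (72 × 2.5) × 0.85 = 7174.0 / 180.00 × 0.85 ≈ 33.9 mL/min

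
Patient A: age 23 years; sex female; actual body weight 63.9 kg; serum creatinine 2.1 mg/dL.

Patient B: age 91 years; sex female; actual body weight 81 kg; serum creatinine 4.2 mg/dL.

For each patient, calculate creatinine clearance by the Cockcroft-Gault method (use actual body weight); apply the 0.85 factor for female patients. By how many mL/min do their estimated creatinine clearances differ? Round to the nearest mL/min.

31 mL/min

Patient A: CrCl = (140 − 23) × 63.9 / (72 × 2.1) × 0.85 = 7476.3 / 151.20 × 0.85 ≈ 42.0 mL/min
Patient B: CrCl = (140 − 91) × 81 / (72 × 4.2) × 0.85 = 3969.0 / 302.40 × 0.85 ≈ 11.2 mL/min
|42.0 − 11.2| = 30.8 mL/min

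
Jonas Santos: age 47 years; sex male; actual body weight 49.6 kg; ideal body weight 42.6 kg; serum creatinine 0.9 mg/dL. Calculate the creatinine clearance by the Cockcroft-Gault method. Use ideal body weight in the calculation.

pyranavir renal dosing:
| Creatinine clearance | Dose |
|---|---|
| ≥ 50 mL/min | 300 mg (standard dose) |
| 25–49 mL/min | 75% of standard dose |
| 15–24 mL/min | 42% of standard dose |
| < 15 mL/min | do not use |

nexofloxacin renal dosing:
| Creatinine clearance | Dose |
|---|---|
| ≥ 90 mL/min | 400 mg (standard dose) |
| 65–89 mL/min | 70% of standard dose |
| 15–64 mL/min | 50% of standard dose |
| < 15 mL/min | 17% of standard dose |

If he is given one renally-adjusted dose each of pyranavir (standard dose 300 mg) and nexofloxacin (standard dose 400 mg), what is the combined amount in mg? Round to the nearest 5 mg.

500 mg

CrCl = (140 − 47) × 42.6 / (72 × 0.9) = 3961.8 / 64.80 ≈ 61.1 mL/min
CrCl ≈ 61 mL/min.
pyranavir: ≥ 50 mL/min → 100% of 300 mg = 300 mg.
nexofloxacin: 15–64 mL/min → 50% of 400 mg = 200 mg.
Total = 300 + 200 = 500 mg.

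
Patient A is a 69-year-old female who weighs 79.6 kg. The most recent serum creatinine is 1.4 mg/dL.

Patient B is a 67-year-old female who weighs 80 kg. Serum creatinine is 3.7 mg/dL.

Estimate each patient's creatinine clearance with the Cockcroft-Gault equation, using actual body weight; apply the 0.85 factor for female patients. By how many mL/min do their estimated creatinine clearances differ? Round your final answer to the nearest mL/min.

29 mL/min

Patient A: CrCl = (140 − 69) × 79.6 / (72 × 1.4) × 0.85 = 5651.6 / 100.80 × 0.85 ≈ 47.7 mL/min
Patient B: CrCl = (140 − 67) × 80 / (72 × 3.7) × 0.85 = 5840.0 / 266.40 × 0.85 ≈ 18.6 mL/min
|47.7 − 18.6| = 29.1 mL/min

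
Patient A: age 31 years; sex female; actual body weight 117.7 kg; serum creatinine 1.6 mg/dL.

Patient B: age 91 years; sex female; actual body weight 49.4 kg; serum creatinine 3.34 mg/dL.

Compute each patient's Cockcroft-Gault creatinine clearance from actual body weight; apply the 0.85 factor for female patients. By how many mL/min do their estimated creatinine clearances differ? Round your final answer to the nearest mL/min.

Patient A: CrCl = (140 − 31) × 117.7 / (72 × 1.6) × 0.85 = 12829.3 / 115.20 × 0.85 ≈ 94.7 mL/min
Patient B: CrCl = (140 − 91) × 49.4 / (72 × 3.34) × 0.85 = 2420.6 / 240.48 × 0.85 ≈ 8.6 mL/min
|94.7 − 8.6| = 86.1 mL/min

86 mL/min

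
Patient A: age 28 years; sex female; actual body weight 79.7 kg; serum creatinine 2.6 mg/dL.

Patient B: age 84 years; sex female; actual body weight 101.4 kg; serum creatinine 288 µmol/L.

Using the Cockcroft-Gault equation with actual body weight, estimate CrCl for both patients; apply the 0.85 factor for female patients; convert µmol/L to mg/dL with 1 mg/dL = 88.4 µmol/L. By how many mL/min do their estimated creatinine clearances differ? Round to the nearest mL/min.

Patient A: CrCl = (140 − 28) × 79.7 / (72 × 2.6) × 0.85 = 8926.4 / 187.20 × 0.85 ≈ 40.5 mL/min
Patient B: SCr = 288 / 88.4 = 3.258 mg/dL
Patient B: CrCl = (140 − 84) × 101.4 / (72 × 3.258) × 0.85 = 5678.4 / 234.58 × 0.85 ≈ 20.6 mL/min
|40.5 − 20.6| = 19.9 mL/min

20 mL/min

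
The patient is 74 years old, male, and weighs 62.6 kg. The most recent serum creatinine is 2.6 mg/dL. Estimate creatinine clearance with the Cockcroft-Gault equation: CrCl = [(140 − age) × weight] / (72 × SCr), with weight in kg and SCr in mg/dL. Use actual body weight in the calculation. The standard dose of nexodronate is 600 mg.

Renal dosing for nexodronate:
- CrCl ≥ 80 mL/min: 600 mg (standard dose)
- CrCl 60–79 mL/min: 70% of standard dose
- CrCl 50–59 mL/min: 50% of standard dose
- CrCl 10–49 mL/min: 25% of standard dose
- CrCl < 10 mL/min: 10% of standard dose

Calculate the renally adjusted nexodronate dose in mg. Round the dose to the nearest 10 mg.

150 mg

CrCl = (140 − 74) × 62.6 / (72 × 2.6) = 4131.6 / 187.20 ≈ 22.1 mL/min
CrCl ≈ 22 mL/min → bracket 10–49 mL/min.
25% of 600 mg = 150 mg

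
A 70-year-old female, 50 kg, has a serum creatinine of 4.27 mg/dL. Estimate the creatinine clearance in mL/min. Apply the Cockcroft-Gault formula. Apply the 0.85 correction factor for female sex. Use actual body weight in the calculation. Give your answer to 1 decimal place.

9.7 mL/min

CrCl = (140 − 70) × 50 / (72 × 4.27) × 0.85 = 3500.0 / 307.44 × 0.85 ≈ 9.7 mL/min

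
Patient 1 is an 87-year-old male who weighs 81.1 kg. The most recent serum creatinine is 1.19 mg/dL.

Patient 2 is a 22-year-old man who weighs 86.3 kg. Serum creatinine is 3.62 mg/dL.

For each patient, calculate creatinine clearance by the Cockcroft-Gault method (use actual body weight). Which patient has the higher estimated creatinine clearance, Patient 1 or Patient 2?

Patient 1

Patient 1: CrCl = (140 − 87) × 81.1 / (72 × 1.19) = 4298.3 / 85.68 ≈ 50.2 mL/min
Patient 2: CrCl = (140 − 22) × 86.3 / (72 × 3.62) = 10183.4 / 260.64 ≈ 39.1 mL/min
50.2 vs 39.1 mL/min → Patient 1 is higher.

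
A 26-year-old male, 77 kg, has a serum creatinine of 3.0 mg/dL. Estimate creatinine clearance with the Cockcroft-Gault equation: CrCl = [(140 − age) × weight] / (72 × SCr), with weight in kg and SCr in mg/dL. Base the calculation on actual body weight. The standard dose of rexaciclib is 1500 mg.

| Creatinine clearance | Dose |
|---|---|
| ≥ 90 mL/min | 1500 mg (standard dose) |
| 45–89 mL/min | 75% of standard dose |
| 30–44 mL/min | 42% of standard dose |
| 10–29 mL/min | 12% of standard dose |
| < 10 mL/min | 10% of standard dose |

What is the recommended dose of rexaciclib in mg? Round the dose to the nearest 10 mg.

CrCl = (140 − 26) × 77 / (72 × 3) = 8778.0 / 216.00 ≈ 40.6 mL/min
CrCl ≈ 41 mL/min → bracket 30–44 mL/min.
42% of 1500 mg = 630 mg

630 mg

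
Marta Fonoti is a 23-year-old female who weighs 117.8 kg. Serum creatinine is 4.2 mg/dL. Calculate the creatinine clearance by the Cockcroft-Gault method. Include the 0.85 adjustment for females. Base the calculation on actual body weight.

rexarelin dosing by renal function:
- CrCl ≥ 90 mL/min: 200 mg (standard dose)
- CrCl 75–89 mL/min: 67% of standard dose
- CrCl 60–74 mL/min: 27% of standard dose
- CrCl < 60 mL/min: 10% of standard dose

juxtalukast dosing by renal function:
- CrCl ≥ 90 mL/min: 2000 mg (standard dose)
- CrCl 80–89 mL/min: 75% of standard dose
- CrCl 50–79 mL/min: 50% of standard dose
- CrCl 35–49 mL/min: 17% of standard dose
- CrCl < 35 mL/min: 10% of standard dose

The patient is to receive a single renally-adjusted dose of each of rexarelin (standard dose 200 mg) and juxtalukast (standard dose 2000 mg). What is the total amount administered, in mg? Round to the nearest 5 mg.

360 mg

CrCl = (140 − 23) × 117.8 / (72 × 4.2) × 0.85 = 13782.6 / 302.40 × 0.85 ≈ 38.7 mL/min
CrCl ≈ 39 mL/min.
rexarelin: < 60 mL/min → 10% of 200 mg = 20 mg.
juxtalukast: 35–49 mL/min → 17% of 2000 mg = 340 mg.
Total = 20 + 340 = 360 mg.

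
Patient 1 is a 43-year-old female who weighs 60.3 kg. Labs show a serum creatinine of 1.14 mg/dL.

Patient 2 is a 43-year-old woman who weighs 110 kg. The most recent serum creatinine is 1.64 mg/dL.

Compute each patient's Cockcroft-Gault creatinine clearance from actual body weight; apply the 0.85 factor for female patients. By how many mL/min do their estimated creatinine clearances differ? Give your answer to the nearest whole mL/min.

Patient 1: CrCl = (140 − 43) × 60.3 / (72 × 1.14) × 0.85 = 5849.1 / 82.08 × 0.85 ≈ 60.6 mL/min
Patient 2: CrCl = (140 − 43) × 110 / (72 × 1.64) × 0.85 = 10670.0 / 118.08 × 0.85 ≈ 76.8 mL/min
|60.6 − 76.8| = 16.2 mL/min

16 mL/min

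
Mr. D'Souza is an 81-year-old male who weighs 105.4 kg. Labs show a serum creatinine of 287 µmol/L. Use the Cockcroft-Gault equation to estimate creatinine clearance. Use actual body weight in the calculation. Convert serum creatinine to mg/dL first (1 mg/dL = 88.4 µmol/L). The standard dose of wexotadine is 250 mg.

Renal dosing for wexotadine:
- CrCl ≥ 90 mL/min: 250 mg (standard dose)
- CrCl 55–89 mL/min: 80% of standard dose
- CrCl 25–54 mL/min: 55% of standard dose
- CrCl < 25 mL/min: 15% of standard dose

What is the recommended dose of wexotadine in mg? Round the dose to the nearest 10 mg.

SCr = 287 / 88.4 = 3.247 mg/dL
CrCl = (140 − 81) × 105.4 / (72 × 3.247) = 6218.6 / 233.78 ≈ 26.6 mL/min
CrCl ≈ 27 mL/min → bracket 25–54 mL/min.
55% of 250 mg = 137.5 mg → 140 mg

140 mg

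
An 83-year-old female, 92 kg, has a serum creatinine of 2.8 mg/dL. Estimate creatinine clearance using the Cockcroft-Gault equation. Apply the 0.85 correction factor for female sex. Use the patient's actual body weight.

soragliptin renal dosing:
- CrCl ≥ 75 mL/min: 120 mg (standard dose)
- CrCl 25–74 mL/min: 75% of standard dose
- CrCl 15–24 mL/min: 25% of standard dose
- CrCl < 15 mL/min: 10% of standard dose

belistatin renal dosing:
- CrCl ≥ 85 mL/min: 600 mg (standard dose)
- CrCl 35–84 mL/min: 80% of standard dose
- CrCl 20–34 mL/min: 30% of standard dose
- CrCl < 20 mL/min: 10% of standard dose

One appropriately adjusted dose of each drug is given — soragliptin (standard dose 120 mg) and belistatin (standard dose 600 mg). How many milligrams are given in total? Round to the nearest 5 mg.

CrCl = (140 − 83) × 92 / (72 × 2.8) × 0.85 = 5244.0 / 201.60 × 0.85 ≈ 22.1 mL/min
CrCl ≈ 22 mL/min.
soragliptin: 15–24 mL/min → 25% of 120 mg = 30 mg.
belistatin: 20–34 mL/min → 30% of 600 mg = 180 mg.
Total = 30 + 180 = 210 mg.

210 mg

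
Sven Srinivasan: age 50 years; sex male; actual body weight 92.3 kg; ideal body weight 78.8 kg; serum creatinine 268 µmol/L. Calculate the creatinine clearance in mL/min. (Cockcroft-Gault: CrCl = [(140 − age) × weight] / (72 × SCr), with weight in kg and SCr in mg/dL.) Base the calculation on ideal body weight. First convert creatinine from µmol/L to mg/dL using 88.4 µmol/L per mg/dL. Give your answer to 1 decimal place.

SCr = 268 / 88.4 = 3.032 mg/dL
CrCl = (140 − 50) × 78.8 / (72 × 3.032) = 7092.0 / 218.30 ≈ 32.5 mL/min

32.5 mL/min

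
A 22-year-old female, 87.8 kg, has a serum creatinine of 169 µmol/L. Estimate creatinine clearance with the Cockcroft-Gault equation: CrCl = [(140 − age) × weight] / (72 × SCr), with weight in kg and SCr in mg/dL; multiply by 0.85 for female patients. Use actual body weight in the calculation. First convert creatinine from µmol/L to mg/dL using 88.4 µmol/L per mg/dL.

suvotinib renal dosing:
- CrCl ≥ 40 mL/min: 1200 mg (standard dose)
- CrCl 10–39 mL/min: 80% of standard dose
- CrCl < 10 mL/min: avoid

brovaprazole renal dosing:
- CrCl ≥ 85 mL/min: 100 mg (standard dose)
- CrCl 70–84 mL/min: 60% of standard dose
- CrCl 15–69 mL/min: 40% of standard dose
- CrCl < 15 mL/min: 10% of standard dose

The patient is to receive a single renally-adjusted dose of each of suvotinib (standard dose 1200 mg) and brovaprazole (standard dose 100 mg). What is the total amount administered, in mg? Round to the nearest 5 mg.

SCr = 169 / 88.4 = 1.912 mg/dL
CrCl = (140 − 22) × 87.8 / (72 × 1.912) × 0.85 = 10360.4 / 137.66 × 0.85 ≈ 64.0 mL/min
CrCl ≈ 64 mL/min.
suvotinib: ≥ 40 mL/min → 100% of 1200 mg = 1200 mg.
brovaprazole: 15–69 mL/min → 40% of 100 mg = 40 mg.
Total = 1200 + 40 = 1240 mg.

1240 mg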